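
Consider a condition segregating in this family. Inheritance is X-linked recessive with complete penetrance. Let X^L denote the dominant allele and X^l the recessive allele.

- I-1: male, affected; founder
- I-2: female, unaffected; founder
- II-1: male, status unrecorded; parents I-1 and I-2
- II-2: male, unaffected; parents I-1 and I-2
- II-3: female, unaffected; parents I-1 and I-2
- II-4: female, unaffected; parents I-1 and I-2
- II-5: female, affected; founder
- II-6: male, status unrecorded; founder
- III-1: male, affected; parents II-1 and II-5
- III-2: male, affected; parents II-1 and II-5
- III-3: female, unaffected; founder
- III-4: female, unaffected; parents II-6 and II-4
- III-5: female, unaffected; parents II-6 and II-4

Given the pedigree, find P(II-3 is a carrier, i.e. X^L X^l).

1

II-3 is unaffected so carries L and received l from I-1 (X^l Y), so II-3 is X^L X^l, giving P(X^L X^l) = 1.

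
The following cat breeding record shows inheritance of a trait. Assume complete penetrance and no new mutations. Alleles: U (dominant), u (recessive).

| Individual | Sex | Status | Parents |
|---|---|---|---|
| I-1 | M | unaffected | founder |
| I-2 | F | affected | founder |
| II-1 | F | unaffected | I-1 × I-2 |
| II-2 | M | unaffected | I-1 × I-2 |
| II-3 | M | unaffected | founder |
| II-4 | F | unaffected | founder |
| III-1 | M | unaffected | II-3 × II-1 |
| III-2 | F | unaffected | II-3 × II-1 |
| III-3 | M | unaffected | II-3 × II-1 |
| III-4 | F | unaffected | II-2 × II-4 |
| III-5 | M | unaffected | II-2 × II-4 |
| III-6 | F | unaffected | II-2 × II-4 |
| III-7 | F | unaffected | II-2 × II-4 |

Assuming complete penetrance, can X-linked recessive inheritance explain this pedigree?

No

Under X-linked recessive, II-2 (unaffected, male) cannot arise from I-1 (unaffected) × I-2 (affected).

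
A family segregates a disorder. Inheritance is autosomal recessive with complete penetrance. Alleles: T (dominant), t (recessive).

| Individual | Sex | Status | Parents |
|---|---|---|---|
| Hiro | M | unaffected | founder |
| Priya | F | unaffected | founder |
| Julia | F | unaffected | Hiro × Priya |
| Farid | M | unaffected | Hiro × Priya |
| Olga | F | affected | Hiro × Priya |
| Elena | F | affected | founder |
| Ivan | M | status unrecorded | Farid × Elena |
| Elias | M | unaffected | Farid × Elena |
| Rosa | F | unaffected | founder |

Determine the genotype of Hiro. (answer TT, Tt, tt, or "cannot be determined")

From phenotype alone, Hiro is TT or Tt.
Hiro is unaffected so carries T and passed t to Olga (tt), so Hiro is Tt.

Tt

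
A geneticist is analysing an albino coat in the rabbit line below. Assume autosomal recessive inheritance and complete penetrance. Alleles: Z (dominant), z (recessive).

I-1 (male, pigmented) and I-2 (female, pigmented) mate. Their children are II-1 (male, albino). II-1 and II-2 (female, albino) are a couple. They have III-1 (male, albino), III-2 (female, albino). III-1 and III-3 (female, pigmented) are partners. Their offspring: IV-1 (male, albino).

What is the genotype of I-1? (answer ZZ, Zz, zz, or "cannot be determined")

Zz

From phenotype alone, I-1 is ZZ or Zz.
I-1 is pigmented so carries Z and passed z to II-1 (zz), so I-1 is Zz.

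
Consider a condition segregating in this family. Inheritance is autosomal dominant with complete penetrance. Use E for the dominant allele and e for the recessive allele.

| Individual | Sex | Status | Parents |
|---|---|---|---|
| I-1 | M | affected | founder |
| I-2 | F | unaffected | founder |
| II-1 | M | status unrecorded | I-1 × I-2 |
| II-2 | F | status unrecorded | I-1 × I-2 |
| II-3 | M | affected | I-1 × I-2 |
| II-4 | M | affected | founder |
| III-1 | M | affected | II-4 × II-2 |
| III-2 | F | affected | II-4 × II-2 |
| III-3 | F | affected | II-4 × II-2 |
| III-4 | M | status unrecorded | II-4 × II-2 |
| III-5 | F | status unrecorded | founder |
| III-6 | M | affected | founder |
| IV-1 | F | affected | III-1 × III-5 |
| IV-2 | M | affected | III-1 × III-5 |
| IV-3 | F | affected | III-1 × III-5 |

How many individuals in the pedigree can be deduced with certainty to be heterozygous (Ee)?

1

Obligate heterozygotes: II-3 is affected so carries E and received e from I-2 (ee), so II-3 is Ee.
Every other individual is either homozygous by phenotype or has at least one consistent homozygous assignment, so the count is 1.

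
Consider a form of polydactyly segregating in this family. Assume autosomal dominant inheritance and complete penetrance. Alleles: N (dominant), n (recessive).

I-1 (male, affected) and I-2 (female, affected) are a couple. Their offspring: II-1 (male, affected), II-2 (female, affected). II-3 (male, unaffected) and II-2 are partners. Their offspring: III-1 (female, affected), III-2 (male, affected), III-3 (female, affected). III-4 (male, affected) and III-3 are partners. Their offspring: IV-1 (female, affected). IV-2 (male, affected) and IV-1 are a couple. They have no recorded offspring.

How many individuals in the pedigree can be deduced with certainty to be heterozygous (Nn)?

Obligate heterozygotes: III-1 is affected so carries N and received n from II-3 (nn), so III-1 is Nn; III-2 is affected so carries N and received n from II-3 (nn), so III-2 is Nn; III-3 is affected so carries N and received n from II-3 (nn), so III-3 is Nn.
Every other individual is either homozygous by phenotype or has at least one consistent homozygous assignment, so the count is 3.

3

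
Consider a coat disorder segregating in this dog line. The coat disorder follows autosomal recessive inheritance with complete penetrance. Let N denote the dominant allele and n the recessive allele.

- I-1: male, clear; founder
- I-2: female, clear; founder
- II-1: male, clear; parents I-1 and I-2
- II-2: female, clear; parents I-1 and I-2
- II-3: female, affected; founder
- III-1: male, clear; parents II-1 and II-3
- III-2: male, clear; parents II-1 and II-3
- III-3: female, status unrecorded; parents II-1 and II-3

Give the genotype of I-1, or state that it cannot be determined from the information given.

I-1's phenotype allows NN or Nn, and no parent or child forces a single allele at both positions; consistent genotype assignments exist with I-1 as NN or Nn.

cannot be determined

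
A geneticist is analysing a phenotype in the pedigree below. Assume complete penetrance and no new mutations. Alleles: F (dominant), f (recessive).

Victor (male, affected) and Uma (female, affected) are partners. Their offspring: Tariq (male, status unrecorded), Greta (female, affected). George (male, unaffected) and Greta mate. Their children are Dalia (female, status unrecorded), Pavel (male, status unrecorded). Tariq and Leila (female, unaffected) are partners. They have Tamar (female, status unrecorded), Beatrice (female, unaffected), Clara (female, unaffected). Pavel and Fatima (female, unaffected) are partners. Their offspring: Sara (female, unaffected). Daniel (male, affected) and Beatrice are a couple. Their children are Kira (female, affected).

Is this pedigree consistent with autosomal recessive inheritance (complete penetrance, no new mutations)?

Yes

A consistent assignment under autosomal recessive exists: Victor ff, Uma ff, Tariq ff, Greta ff, George FF, Leila FF, Dalia Ff, Pavel Ff, Fatima FF, Tamar Ff, Beatrice Ff, Clara Ff, Daniel ff, Sara FF, Kira ff.
In this assignment every recorded phenotype matches its genotype and every non-founder's genotype is obtainable from its parents' genotypes, so the pedigree is consistent.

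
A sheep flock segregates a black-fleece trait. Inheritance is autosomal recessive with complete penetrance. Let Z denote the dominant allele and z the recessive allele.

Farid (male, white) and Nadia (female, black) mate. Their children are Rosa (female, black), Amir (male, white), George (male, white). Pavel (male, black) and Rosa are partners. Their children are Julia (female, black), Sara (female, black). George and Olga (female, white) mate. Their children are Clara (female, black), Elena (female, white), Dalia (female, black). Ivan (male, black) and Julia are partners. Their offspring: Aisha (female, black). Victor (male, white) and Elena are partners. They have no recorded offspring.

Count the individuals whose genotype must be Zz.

Obligate heterozygotes: Farid is white so carries Z and passed z to Rosa (zz), so Farid is Zz; Amir is white so carries Z and received z from Nadia (zz), so Amir is Zz; George is white so carries Z and received z from Nadia (zz), so George is Zz; Olga is white so carries Z and passed z to Clara (zz), so Olga is Zz.
Every other individual is either homozygous by phenotype or has at least one consistent homozygous assignment, so the count is 4.

4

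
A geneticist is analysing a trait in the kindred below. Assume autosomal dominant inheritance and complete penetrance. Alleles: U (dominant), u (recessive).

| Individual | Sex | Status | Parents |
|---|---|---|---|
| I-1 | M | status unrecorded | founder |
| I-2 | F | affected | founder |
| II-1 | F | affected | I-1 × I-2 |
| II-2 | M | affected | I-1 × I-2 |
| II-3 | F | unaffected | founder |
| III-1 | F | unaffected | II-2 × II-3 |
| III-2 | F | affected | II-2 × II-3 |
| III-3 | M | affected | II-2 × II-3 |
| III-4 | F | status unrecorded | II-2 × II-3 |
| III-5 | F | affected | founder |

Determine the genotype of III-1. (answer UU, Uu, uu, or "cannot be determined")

uu

III-1 is unaffected, so III-1 is uu.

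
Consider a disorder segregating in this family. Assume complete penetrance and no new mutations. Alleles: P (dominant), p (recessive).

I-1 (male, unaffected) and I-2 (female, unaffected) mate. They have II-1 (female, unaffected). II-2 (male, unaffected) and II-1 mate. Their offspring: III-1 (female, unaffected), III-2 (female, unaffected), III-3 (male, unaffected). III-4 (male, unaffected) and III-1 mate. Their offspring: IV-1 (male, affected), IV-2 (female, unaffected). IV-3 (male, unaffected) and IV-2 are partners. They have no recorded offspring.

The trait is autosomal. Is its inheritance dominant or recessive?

recessive

III-4 and III-1 are both unaffected yet have an affected child IV-1. Under dominance, an affected child requires at least one affected parent, so the trait cannot be dominant.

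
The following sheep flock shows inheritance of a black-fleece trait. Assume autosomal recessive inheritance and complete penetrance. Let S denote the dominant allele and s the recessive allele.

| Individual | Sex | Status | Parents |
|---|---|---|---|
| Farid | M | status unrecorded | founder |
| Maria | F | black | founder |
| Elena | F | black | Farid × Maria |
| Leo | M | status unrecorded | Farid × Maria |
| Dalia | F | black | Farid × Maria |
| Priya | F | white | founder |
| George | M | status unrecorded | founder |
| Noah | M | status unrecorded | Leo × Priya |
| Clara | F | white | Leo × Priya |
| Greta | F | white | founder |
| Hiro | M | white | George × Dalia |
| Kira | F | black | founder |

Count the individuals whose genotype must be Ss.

1

Obligate heterozygotes: Hiro is white so carries S and received s from Dalia (ss), so Hiro is Ss.
Every other individual is either homozygous by phenotype or has at least one consistent homozygous assignment, so the count is 1.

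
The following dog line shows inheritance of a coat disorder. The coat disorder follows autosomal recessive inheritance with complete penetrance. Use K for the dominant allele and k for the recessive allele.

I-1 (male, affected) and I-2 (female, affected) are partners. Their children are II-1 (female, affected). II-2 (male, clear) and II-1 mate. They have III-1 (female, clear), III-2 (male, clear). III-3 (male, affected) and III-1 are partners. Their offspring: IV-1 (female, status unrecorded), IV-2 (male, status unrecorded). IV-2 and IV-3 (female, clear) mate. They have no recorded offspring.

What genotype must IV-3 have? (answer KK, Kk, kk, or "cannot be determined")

IV-3's phenotype allows KK or Kk, and no parent or child forces a single allele at both positions; consistent genotype assignments exist with IV-3 as KK or Kk.

cannot be determined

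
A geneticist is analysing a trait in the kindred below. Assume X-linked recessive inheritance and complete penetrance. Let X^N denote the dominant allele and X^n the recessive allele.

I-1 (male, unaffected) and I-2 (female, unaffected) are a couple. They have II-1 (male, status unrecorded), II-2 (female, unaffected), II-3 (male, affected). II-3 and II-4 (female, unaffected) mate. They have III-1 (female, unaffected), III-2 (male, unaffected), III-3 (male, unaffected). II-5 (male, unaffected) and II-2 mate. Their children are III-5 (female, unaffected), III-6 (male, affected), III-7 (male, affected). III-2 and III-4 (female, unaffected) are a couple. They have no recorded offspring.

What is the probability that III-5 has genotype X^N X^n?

1/2

II-5 is unaffected, so II-5 is X^N Y.
II-2 is unaffected so carries N and passed n to III-6 (X^n Y), so II-2 is X^N X^n.
Their cross gives offspring ratios 1/2 X^N X^N : 1/2 X^N X^n. Conditioning on III-5 being unaffected, P(X^N X^n) = 1/2 / 1 = 1/2.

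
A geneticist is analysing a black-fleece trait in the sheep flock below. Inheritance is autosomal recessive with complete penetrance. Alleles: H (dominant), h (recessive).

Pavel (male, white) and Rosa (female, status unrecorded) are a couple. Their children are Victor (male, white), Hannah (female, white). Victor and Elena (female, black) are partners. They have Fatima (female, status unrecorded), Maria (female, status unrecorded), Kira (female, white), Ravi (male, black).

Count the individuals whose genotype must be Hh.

2

Obligate heterozygotes: Victor is white so carries H and passed h to Ravi (hh), so Victor is Hh; Kira is white so carries H and received h from Elena (hh), so Kira is Hh.
Every other individual is either homozygous by phenotype or has at least one consistent homozygous assignment, so the count is 2.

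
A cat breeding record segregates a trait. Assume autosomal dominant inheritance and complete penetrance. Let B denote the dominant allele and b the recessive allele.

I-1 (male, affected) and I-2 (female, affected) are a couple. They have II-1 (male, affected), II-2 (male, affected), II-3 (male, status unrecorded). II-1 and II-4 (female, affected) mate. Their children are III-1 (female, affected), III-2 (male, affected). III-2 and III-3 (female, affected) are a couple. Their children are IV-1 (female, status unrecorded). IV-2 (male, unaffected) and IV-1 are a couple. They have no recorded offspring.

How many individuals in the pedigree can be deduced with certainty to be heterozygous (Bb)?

No individual's genotype is forced to Bb by the pedigree, so the count is 0.

0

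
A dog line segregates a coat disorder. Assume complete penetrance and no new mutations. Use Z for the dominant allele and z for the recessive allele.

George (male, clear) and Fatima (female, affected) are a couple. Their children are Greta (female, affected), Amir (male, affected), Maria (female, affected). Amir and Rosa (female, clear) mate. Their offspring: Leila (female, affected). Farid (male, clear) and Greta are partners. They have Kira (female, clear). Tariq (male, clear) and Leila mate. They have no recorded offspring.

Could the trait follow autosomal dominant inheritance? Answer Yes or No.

Yes

A consistent assignment under autosomal dominant exists: George zz, Fatima ZZ, Greta Zz, Amir Zz, Maria Zz, Rosa zz, Farid zz, Leila Zz, Tariq zz, Kira zz.
In this assignment every recorded phenotype matches its genotype and every non-founder's genotype is obtainable from its parents' genotypes, so the pedigree is consistent.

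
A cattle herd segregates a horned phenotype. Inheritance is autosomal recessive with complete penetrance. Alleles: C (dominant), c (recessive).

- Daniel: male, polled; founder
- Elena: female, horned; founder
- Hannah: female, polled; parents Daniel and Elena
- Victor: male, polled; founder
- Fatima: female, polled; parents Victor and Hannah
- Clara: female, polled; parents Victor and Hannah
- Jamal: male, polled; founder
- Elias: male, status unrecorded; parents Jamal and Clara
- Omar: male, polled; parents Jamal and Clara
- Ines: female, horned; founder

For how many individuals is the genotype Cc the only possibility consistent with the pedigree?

Obligate heterozygotes: Hannah is polled so carries C and received c from Elena (cc), so Hannah is Cc.
Every other individual is either homozygous by phenotype or has at least one consistent homozygous assignment, so the count is 1.

1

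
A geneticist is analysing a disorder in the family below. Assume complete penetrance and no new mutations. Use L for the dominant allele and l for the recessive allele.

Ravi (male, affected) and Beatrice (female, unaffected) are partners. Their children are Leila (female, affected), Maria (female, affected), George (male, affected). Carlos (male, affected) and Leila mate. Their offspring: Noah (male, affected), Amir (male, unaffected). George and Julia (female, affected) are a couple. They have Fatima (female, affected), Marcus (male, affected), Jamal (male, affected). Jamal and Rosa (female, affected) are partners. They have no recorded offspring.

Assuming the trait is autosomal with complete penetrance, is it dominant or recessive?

dominant

Carlos and Leila are both affected yet have an unaffected child Amir. Under a recessive model two affected parents are homozygous and every child would be affected, so the trait cannot be recessive.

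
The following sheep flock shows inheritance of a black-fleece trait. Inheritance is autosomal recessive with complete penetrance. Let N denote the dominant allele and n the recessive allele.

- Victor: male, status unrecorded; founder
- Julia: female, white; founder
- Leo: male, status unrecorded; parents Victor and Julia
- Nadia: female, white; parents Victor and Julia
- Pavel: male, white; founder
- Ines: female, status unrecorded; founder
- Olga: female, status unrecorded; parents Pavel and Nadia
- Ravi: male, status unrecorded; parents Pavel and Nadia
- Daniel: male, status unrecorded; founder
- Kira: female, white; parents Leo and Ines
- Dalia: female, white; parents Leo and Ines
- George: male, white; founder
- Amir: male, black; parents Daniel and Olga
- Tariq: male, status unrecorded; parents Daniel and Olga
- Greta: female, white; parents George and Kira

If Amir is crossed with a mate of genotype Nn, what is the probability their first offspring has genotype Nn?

1/2

Amir is black, so Amir is nn.
The cross gives 1/2 Nn : 1/2 nn, so P(offspring has genotype Nn) = 1/2.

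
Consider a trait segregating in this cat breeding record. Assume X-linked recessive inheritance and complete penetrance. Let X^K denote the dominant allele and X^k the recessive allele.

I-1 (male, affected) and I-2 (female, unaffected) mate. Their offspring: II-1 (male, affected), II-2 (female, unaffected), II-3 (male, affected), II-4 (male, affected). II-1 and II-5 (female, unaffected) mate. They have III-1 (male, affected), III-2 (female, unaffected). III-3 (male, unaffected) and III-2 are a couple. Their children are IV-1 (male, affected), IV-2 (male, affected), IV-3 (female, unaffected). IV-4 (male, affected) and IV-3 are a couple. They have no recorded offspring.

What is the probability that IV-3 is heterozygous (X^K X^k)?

1/2

III-3 is unaffected, so III-3 is X^K Y.
III-2 is unaffected so carries K and received k from II-1 (X^k Y), so III-2 is X^K X^k.
Their cross gives offspring ratios 1/2 X^K X^K : 1/2 X^K X^k. Conditioning on IV-3 being unaffected, P(X^K X^k) = 1/2 / 1 = 1/2.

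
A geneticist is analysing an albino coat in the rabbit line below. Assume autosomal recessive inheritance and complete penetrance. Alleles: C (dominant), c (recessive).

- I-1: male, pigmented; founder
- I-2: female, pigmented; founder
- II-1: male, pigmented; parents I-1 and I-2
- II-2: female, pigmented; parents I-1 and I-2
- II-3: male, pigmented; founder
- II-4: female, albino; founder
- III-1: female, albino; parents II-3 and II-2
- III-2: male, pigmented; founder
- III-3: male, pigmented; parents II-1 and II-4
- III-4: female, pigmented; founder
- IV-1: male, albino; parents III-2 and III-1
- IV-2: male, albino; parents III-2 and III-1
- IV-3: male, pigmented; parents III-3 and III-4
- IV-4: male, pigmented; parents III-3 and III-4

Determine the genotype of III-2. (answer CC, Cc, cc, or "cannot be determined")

Cc

From phenotype alone, III-2 is CC or Cc.
III-2 is pigmented so carries C and passed c to IV-1 (cc), so III-2 is Cc.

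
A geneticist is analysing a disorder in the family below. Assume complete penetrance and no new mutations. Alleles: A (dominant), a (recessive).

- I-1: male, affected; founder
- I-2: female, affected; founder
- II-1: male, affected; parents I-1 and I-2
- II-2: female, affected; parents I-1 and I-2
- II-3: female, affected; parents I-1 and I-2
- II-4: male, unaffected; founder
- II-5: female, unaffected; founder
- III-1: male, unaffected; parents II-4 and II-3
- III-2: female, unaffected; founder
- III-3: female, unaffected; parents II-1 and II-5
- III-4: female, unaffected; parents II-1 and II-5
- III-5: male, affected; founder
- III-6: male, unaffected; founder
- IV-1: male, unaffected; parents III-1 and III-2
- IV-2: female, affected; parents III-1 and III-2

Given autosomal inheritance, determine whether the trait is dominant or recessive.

recessive

III-1 and III-2 are both unaffected yet have an affected child IV-2. Under dominance, an affected child requires at least one affected parent, so the trait cannot be dominant.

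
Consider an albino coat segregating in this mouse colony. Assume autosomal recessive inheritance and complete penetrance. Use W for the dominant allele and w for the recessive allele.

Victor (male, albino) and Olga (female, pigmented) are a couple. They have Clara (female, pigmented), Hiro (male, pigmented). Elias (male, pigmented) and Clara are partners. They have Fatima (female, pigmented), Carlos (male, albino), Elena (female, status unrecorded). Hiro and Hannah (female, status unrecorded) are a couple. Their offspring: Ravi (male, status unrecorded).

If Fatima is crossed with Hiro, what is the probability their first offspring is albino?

1/6

Elias is pigmented so carries W and passed w to Carlos (ww), so Elias is Ww.
Clara is pigmented so carries W and received w from Victor (ww), so Clara is Ww.
Fatima is a pigmented offspring of Elias (Ww) × Clara (Ww), whose cross gives 1/4 WW : 1/2 Ww : 1/4 ww; conditioning on being pigmented, Fatima is WW with probability 1/3, Ww with probability 2/3.
Hiro is pigmented so carries W and received w from Victor (ww), so Hiro is Ww.
Summing over parental genotype combinations, P(offspring is albino) = 2/3·1/4 = 1/6.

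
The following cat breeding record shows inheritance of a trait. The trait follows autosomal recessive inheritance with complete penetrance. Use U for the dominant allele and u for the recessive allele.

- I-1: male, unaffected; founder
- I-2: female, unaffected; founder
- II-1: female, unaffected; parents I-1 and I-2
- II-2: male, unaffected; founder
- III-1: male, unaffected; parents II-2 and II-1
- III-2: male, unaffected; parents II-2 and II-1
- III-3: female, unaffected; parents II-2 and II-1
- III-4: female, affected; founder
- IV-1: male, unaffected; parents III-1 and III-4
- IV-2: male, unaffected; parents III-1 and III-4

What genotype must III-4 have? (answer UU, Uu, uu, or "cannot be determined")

uu

III-4 is affected, so III-4 is uu.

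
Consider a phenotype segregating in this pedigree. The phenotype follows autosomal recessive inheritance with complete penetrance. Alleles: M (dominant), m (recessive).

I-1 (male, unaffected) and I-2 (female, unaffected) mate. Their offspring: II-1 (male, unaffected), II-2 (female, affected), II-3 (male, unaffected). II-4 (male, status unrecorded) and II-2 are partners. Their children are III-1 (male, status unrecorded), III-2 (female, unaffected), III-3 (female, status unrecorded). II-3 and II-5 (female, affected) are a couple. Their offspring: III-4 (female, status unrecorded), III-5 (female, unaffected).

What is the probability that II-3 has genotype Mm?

I-1 is unaffected so carries M and passed m to II-2 (mm), so I-1 is Mm.
I-2 is unaffected so carries M and passed m to II-2 (mm), so I-2 is Mm.
Their cross gives offspring ratios 1/4 MM : 1/2 Mm : 1/4 mm. Conditioning on II-3 being unaffected, P(Mm) = 1/2 / 3/4 = 2/3 before taking II-3's own offspring into account.
II-5 is affected, so II-5 is mm.
Now use II-3's offspring. Probability of each recorded status — unaffected daughter III-5: 1/2 if II-3 is Mm, 1 if MM. (III-4: equally likely either way, so uninformative.)
Bayes: P(Mm) = 2/3·1/2 / (2/3·1/2 + 1/3·1) = 1/2.

1/2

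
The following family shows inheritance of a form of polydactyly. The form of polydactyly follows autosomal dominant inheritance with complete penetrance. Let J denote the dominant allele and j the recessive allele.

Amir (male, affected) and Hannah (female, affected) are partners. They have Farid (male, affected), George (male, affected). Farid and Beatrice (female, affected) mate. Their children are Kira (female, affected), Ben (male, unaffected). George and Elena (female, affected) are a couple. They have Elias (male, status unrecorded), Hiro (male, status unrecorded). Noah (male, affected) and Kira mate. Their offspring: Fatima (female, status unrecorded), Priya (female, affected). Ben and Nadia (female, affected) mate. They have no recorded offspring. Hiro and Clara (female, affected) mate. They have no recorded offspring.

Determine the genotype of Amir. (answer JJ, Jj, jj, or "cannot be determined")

cannot be determined

Amir's phenotype allows JJ or Jj, and no parent or child forces a single allele at both positions; consistent genotype assignments exist with Amir as JJ or Jj.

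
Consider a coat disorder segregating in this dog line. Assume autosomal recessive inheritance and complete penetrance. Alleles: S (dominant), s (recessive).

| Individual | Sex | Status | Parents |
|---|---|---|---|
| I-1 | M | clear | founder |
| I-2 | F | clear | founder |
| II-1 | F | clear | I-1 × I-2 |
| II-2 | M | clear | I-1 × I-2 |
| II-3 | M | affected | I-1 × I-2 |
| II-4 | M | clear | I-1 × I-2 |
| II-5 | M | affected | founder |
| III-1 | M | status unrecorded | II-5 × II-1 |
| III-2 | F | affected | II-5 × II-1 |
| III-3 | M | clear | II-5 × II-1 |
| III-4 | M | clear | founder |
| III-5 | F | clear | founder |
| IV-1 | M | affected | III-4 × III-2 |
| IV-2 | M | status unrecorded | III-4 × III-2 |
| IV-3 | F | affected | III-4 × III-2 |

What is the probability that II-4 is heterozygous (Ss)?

I-1 is clear so carries S and passed s to II-3 (ss), so I-1 is Ss.
I-2 is clear so carries S and passed s to II-3 (ss), so I-2 is Ss.
Their cross gives offspring ratios 1/4 SS : 1/2 Ss : 1/4 ss. Conditioning on II-4 being clear, P(Ss) = 1/2 / 3/4 = 2/3.

2/3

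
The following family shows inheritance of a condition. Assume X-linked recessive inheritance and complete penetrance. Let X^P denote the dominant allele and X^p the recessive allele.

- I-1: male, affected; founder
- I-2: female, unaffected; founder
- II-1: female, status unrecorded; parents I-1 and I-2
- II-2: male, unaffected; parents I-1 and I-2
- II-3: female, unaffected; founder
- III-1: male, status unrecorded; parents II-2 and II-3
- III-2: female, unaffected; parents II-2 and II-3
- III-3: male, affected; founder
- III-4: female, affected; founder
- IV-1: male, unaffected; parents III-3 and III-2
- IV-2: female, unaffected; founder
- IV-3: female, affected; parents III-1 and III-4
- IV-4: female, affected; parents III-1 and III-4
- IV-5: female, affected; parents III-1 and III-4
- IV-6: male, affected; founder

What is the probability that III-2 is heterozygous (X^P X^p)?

1/3

II-2 is unaffected, so II-2 is X^P Y.
II-3 is unaffected so carries P and passed p to III-1 (X^p Y), so II-3 is X^P X^p.
Their cross gives offspring ratios 1/2 X^P X^P : 1/2 X^P X^p. Conditioning on III-2 being unaffected, P(X^P X^p) = 1/2 / 1 = 1/2 before taking III-2's own offspring into account.
III-3 is affected, so III-3 is X^p Y.
Now use III-2's offspring. Probability of each recorded status — unaffected son IV-1: 1/2 if III-2 is X^P X^p, 1 if X^P X^P.
Bayes: P(X^P X^p) = 1/2·1/2 / (1/2·1/2 + 1/2·1) = 1/3.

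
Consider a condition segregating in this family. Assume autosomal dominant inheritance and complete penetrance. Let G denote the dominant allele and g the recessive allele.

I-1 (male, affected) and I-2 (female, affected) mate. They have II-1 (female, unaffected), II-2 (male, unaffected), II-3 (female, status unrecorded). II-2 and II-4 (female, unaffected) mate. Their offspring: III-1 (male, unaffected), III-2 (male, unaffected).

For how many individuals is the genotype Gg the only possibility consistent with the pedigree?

2

Obligate heterozygotes: I-1 is affected so carries G and passed g to II-1 (gg), so I-1 is Gg; I-2 is affected so carries G and passed g to II-1 (gg), so I-2 is Gg.
Every other individual is either homozygous by phenotype or has at least one consistent homozygous assignment, so the count is 2.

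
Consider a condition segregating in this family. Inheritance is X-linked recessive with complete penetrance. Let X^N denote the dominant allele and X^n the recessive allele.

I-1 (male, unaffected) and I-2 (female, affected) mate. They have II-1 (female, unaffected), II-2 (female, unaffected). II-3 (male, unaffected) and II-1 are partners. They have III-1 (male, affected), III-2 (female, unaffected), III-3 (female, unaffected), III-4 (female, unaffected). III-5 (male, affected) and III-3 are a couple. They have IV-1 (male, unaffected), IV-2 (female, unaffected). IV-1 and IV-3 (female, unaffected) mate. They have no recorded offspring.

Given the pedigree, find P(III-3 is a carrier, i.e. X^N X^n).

II-3 is unaffected, so II-3 is X^N Y.
II-1 is unaffected so carries N and received n from I-2 (X^n X^n), so II-1 is X^N X^n.
Their cross gives offspring ratios 1/2 X^N X^N : 1/2 X^N X^n. Conditioning on III-3 being unaffected, P(X^N X^n) = 1/2 / 1 = 1/2 before taking III-3's own offspring into account.
III-5 is affected, so III-5 is X^n Y.
Now use III-3's offspring. Probability of each recorded status — unaffected son IV-1: 1/2 if III-3 is X^N X^n, 1 if X^N X^N; unaffected daughter IV-2: 1/2 if III-3 is X^N X^n, 1 if X^N X^N.
Bayes: P(X^N X^n) = 1/2·1/4 / (1/2·1/4 + 1/2·1) = 1/5.

1/5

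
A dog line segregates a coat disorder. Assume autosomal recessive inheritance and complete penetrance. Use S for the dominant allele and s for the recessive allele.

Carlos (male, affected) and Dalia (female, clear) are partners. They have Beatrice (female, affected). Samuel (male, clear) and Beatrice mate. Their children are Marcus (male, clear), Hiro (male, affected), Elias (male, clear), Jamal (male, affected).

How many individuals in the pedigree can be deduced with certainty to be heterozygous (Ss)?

Obligate heterozygotes: Dalia is clear so carries S and passed s to Beatrice (ss), so Dalia is Ss; Samuel is clear so carries S and passed s to Hiro (ss), so Samuel is Ss; Marcus is clear so carries S and received s from Beatrice (ss), so Marcus is Ss; Elias is clear so carries S and received s from Beatrice (ss), so Elias is Ss.
Every other individual is either homozygous by phenotype or has at least one consistent homozygous assignment, so the count is 4.

4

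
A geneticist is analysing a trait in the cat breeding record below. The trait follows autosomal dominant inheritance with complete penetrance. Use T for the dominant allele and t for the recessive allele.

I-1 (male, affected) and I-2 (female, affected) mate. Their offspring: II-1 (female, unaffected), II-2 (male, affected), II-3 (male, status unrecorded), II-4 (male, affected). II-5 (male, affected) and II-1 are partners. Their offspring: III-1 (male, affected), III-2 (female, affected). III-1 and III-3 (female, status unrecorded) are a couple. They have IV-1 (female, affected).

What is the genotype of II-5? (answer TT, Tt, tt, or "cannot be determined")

II-5's phenotype allows TT or Tt, and no parent or child forces a single allele at both positions; consistent genotype assignments exist with II-5 as TT or Tt.

cannot be determined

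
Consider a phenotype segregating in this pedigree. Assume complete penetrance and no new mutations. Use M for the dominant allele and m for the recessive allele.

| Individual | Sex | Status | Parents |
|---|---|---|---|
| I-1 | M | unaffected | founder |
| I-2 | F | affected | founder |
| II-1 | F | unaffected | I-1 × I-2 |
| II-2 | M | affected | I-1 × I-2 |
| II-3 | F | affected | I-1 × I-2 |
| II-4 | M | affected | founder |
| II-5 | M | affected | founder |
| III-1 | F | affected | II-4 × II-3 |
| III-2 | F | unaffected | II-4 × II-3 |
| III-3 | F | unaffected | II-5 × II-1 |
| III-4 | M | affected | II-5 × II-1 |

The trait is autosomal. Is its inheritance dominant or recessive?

II-4 and II-3 are both affected yet have an unaffected child III-2. Under a recessive model two affected parents are homozygous and every child would be affected, so the trait cannot be recessive.

dominant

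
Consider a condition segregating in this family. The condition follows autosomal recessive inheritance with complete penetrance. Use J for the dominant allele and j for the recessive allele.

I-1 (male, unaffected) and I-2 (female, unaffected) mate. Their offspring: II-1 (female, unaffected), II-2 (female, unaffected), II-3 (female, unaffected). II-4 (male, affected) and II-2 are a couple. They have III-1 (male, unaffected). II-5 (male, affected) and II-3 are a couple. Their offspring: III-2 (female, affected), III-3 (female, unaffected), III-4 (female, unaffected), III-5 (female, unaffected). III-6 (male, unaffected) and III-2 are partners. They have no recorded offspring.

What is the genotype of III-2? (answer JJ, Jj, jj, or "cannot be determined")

jj

III-2 is affected, so III-2 is jj.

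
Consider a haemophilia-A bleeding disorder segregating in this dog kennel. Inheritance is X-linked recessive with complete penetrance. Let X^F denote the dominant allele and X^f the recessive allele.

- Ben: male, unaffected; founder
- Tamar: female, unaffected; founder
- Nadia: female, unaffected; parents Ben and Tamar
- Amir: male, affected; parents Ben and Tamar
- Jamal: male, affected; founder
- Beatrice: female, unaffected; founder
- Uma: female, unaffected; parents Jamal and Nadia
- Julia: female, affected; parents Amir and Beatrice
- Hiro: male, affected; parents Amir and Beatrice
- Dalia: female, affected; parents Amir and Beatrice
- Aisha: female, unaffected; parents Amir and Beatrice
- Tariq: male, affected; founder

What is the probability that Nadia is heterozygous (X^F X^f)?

1/3

Ben is unaffected, so Ben is X^F Y.
Tamar is unaffected so carries F and passed f to Amir (X^f Y), so Tamar is X^F X^f.
Their cross gives offspring ratios 1/2 X^F X^F : 1/2 X^F X^f. Conditioning on Nadia being unaffected, P(X^F X^f) = 1/2 / 1 = 1/2 before taking Nadia's own offspring into account.
Jamal is affected, so Jamal is X^f Y.
Now use Nadia's offspring. Probability of each recorded status — unaffected daughter Uma: 1/2 if Nadia is X^F X^f, 1 if X^F X^F.
Bayes: P(X^F X^f) = 1/2·1/2 / (1/2·1/2 + 1/2·1) = 1/3.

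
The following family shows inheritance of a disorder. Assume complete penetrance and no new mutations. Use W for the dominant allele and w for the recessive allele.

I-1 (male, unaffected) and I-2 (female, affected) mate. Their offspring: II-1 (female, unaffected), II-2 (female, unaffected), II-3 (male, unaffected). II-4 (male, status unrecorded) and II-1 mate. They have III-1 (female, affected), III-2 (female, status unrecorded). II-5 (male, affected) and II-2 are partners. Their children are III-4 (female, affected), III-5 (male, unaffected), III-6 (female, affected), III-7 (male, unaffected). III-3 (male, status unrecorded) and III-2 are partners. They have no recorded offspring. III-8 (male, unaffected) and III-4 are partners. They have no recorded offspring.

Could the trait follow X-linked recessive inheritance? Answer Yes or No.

Under X-linked recessive, II-3 (unaffected, male) cannot arise from I-1 (unaffected) × I-2 (affected).

No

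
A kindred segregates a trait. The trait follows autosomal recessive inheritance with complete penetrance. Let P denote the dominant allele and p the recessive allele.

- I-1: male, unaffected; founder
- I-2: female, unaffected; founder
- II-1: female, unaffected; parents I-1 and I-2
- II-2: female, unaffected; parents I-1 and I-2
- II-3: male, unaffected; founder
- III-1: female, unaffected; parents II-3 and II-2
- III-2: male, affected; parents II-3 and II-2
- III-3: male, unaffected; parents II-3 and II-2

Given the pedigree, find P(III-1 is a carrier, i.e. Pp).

2/3

II-3 is unaffected so carries P and passed p to III-2 (pp), so II-3 is Pp.
II-2 is unaffected so carries P and passed p to III-2 (pp), so II-2 is Pp.
Their cross gives offspring ratios 1/4 PP : 1/2 Pp : 1/4 pp. Conditioning on III-1 being unaffected, P(Pp) = 1/2 / 3/4 = 2/3.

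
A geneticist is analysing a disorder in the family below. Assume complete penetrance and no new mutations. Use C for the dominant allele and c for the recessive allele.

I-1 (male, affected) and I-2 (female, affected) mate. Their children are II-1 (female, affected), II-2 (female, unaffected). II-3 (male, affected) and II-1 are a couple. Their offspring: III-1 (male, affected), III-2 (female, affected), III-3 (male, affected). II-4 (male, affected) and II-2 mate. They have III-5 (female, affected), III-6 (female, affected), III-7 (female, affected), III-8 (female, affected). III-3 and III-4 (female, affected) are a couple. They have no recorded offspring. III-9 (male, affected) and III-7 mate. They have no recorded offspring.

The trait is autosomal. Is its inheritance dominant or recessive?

I-1 and I-2 are both affected yet have an unaffected child II-2. Under a recessive model two affected parents are homozygous and every child would be affected, so the trait cannot be recessive.

dominant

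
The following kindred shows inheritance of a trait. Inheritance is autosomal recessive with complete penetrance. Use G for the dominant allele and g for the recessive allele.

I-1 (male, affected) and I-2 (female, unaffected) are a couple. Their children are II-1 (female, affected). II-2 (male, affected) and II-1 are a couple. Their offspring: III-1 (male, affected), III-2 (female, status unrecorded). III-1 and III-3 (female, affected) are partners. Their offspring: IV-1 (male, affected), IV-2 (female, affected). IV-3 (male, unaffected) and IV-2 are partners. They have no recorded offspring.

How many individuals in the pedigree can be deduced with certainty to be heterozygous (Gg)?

1

Obligate heterozygotes: I-2 is unaffected so carries G and passed g to II-1 (gg), so I-2 is Gg.
Every other individual is either homozygous by phenotype or has at least one consistent homozygous assignment, so the count is 1.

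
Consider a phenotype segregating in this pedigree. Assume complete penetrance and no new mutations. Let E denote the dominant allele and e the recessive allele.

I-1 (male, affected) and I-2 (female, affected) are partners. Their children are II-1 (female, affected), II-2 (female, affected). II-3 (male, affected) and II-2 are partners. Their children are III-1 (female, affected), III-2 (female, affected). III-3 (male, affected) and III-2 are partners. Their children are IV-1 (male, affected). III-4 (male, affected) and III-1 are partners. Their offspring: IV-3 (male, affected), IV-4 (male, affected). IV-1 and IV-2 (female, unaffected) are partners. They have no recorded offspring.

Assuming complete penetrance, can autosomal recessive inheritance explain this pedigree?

A consistent assignment under autosomal recessive exists: I-1 ee, I-2 ee, II-1 ee, II-2 ee, II-3 ee, III-1 ee, III-2 ee, III-3 ee, III-4 ee, IV-1 ee, IV-2 EE, IV-3 ee, IV-4 ee.
In this assignment every recorded phenotype matches its genotype and every non-founder's genotype is obtainable from its parents' genotypes, so the pedigree is consistent.

Yes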